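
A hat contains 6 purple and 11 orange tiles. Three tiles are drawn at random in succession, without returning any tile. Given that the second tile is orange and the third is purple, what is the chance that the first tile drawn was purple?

P(first=purple and the second tile is orange and the third is purple) = (6/17)·(11/16)·(5/15) = 11/136.
P(E) = Σ over first color = 11/136 + 11/68 = 33/136.
By Bayes, P(first=purple | E) = 11/136 / 33/136 = 1/3 ≈ 0.3333.

1/3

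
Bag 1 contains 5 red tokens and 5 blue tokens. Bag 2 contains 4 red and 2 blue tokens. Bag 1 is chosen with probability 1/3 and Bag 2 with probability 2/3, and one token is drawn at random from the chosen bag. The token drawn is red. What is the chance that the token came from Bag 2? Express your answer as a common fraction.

P(red | Bag 1) = 1/2; P(red | Bag 2) = 2/3.
P(red) = 1/3·1/2 + 2/3·2/3 = 11/18.
By Bayes' rule, P(Bag 2 | red) = 4/9 / 11/18 = 8/11 ≈ 0.7273.

8/11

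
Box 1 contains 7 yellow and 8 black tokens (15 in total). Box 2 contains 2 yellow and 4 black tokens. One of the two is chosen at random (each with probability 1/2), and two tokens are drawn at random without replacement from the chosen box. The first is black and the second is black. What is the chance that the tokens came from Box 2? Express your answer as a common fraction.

P(E | Box 1) = 4/15; P(E | Box 2) = 2/5.
P(E) = 1/2·4/15 + 1/2·2/5 = 1/3.
By Bayes' rule, P(Box 2 | E) = 1/5 / 1/3 = 3/5 ≈ 0.6000.

3/5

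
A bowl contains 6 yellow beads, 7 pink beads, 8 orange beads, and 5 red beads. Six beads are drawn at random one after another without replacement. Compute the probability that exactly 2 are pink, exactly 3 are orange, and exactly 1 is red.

Unordered draws without replacement: count favorable combinations over C(26,6).
Favorable = C(6,0) · C(7,2) · C(8,3) · C(5,1) = 5880; total = C(26,6) = 230230.
P = 5880/230230 = 84/3289 ≈ 0.0255.

84/3289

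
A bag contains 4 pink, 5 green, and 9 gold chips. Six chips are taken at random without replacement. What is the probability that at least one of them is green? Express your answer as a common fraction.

108/119

Use the complement: P(at least one green) = 1 − P(no green).
P(none) = C(13,6)/C(18,6) = 1716/18564.
So P = 1 − 1716/18564 = 108/119 ≈ 0.9076.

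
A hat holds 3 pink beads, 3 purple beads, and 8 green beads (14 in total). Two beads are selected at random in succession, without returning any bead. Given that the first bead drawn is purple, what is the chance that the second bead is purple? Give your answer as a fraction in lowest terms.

After removing 1 purple, the hat has 2 purple out of 13 remaining.
P(second is purple | given) = 2/13 ≈ 0.1538.

2/13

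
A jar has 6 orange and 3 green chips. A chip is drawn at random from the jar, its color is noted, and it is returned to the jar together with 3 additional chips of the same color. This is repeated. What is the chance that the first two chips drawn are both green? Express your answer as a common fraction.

1/6

After a green draw the jar holds 6 green out of 12.
P = (3/9)·(6/12) = 1/6 ≈ 0.1667.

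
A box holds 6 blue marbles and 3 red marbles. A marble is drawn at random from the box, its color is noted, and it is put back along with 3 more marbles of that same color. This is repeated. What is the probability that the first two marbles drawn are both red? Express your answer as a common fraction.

After a red draw the box holds 6 red out of 12.
P = (3/9)·(6/12) = 1/6 ≈ 0.1667.

1/6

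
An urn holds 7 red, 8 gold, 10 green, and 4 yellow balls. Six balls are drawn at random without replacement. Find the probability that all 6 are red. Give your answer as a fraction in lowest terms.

Unordered draws without replacement: count favorable combinations over C(29,6).
Favorable = C(7,6) · C(8,0) · C(10,0) · C(4,0) = 7; total = C(29,6) = 475020.
P = 7/475020 = 1/67860 ≈ 0.0000.

1/67860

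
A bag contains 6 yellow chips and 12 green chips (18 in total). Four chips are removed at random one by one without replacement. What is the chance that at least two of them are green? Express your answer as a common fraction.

Sum the hypergeometric tail for j = 2,…,4 green chips.
Favorable = C(12,2)·C(6,2) + C(12,3)·C(6,1) + C(12,4)·C(6,0) = 2805; total = C(18,4) = 3060.
P = 2805/3060 = 11/12 ≈ 0.9167.

11/12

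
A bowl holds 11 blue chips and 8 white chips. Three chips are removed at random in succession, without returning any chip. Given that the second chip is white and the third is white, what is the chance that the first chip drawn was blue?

11/17

P(first=blue and the second chip is white and the third is white) = (11/19)·(8/18)·(7/17) = 308/2907.
P(E) = Σ over first color = 308/2907 + 56/969 = 28/171.
By Bayes, P(first=blue | E) = 308/2907 / 28/171 = 11/17 ≈ 0.6471.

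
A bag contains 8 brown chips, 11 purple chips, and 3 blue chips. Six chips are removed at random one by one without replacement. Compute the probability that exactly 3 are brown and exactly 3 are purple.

40/323

Unordered draws without replacement: count favorable combinations over C(22,6).
Favorable = C(8,3) · C(11,3) · C(3,0) = 9240; total = C(22,6) = 74613.
P = 9240/74613 = 40/323 ≈ 0.1238.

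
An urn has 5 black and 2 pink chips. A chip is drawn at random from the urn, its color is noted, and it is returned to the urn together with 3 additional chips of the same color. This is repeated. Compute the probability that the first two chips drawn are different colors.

Either black then pink, or pink then black; after the first draw the total is 10.
P = (5/7)·(2/10) + (2/7)·(5/10) = 2/7 ≈ 0.2857.

2/7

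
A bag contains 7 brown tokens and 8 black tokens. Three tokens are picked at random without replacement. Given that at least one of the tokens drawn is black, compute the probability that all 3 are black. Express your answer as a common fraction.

2/15

P(all 3 black) = C(8,3)/C(15,3) = 8/65; P(at least one black) = 1 − C(7,3)/C(15,3) = 12/13.
Since 'all 3 black' ⊆ 'at least one black', P(all 3 | at least one) = 8/65 / 12/13 = 2/15 ≈ 0.1333.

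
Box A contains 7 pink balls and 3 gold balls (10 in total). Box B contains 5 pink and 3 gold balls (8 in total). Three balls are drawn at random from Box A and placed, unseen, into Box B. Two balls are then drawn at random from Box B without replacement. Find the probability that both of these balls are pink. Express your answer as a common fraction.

219/550

Condition on how many of the transferred balls are pink (from Box A: 7 pink of 10; then Box B has 11 total).
  0 pink: C(7,0)C(3,3)/C(10,3) = 1/120; then P = C(5,2)/C(11,2) = 2/11
  1 pink: C(7,1)C(3,2)/C(10,3) = 7/40; then P = C(6,2)/C(11,2) = 3/11
  2 pink: C(7,2)C(3,1)/C(10,3) = 21/40; then P = C(7,2)/C(11,2) = 21/55
  3 pink: C(7,3)C(3,0)/C(10,3) = 7/24; then P = C(8,2)/C(11,2) = 28/55
P(both pink) = 219/550 ≈ 0.3982.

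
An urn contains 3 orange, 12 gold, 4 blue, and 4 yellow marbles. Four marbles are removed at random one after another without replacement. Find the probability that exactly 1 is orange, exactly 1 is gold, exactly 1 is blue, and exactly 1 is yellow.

Unordered draws without replacement: count favorable combinations over C(23,4).
Favorable = C(3,1) · C(12,1) · C(4,1) · C(4,1) = 576; total = C(23,4) = 8855.
P = 576/8855 = 576/8855 ≈ 0.0650.

576/8855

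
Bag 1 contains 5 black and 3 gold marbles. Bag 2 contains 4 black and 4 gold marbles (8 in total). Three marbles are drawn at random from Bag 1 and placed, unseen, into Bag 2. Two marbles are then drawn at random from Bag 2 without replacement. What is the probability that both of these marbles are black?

102/385

Condition on how many of the transferred marbles are black (from Bag 1: 5 black of 8; then Bag 2 has 11 total).
  0 black: C(5,0)C(3,3)/C(8,3) = 1/56; then P = C(4,2)/C(11,2) = 6/55
  1 black: C(5,1)C(3,2)/C(8,3) = 15/56; then P = C(5,2)/C(11,2) = 2/11
  2 black: C(5,2)C(3,1)/C(8,3) = 15/28; then P = C(6,2)/C(11,2) = 3/11
  3 black: C(5,3)C(3,0)/C(8,3) = 5/28; then P = C(7,2)/C(11,2) = 21/55
P(both black) = 102/385 ≈ 0.2649.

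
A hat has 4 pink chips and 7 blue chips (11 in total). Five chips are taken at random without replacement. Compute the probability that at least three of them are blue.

53/66

Sum the hypergeometric tail for j = 3,…,5 blue chips.
Favorable = C(7,3)·C(4,2) + C(7,4)·C(4,1) + C(7,5)·C(4,0) = 371; total = C(11,5) = 462.
P = 371/462 = 53/66 ≈ 0.8030.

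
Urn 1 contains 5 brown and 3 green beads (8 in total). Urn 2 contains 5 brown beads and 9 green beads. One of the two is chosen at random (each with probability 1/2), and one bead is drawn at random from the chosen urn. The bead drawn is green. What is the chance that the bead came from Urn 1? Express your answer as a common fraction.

P(green | Urn 1) = 3/8; P(green | Urn 2) = 9/14.
P(green) = 1/2·3/8 + 1/2·9/14 = 57/112.
By Bayes' rule, P(Urn 1 | green) = 3/16 / 57/112 = 7/19 ≈ 0.3684.

7/19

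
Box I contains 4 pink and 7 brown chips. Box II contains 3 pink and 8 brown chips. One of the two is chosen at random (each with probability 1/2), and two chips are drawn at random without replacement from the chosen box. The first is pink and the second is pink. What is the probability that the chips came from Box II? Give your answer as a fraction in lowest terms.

P(E | Box I) = 6/55; P(E | Box II) = 3/55.
P(E) = 1/2·6/55 + 1/2·3/55 = 9/110.
By Bayes' rule, P(Box II | E) = 3/110 / 9/110 = 1/3 ≈ 0.3333.

1/3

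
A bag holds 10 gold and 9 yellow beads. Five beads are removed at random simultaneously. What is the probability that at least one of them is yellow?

Use the complement: P(at least one yellow) = 1 − P(no yellow).
P(none) = C(10,5)/C(19,5) = 252/11628.
So P = 1 − 252/11628 = 316/323 ≈ 0.9783.

316/323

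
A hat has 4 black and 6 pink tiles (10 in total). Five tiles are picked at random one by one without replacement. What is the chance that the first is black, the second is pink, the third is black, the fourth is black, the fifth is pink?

Multiply the conditional probability of each draw in order, without replacement, so each draw removes one from its color and from the total.
P = (4/10) · (6/9) · (3/8) · (2/7) · (5/6) = 1/42 ≈ 0.0238.

1/42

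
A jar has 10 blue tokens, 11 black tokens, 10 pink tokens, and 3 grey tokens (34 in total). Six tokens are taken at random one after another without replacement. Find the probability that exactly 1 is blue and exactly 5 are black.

105/30566

Unordered draws without replacement: count favorable combinations over C(34,6).
Favorable = C(10,1) · C(11,5) · C(10,0) · C(3,0) = 4620; total = C(34,6) = 1344904.
P = 4620/1344904 = 105/30566 ≈ 0.0034.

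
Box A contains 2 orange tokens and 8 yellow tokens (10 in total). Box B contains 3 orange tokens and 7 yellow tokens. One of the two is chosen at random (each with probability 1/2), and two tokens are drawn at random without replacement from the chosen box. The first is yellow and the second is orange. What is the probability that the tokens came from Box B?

P(E | Box A) = 8/45; P(E | Box B) = 7/30.
P(E) = 1/2·8/45 + 1/2·7/30 = 37/180.
By Bayes' rule, P(Box B | E) = 7/60 / 37/180 = 21/37 ≈ 0.5676.

21/37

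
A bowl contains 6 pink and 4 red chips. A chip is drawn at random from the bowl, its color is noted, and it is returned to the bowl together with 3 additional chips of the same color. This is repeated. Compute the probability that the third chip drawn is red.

2/5

Sum over the four possibilities for the first two draws (red/not-red each), tracking how the red count and total change by +3 per draw.
P(third is red) = 2/5 ≈ 0.4000. (In a Pólya urn every draw has the same marginal probability 4/10.)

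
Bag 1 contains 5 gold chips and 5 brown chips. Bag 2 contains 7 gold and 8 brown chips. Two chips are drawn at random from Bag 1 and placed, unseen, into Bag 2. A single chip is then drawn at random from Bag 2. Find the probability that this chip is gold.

8/17

Condition on how many of the transferred chips are gold (from Bag 1: 5 gold of 10; then Bag 2 has 17 total).
  0 gold: C(5,0)C(5,2)/C(10,2) = 2/9; then P = 7/17
  1 gold: C(5,1)C(5,1)/C(10,2) = 5/9; then P = 8/17
  2 gold: C(5,2)C(5,0)/C(10,2) = 2/9; then P = 9/17
P(gold from Bag 2) = 8/17 ≈ 0.4706.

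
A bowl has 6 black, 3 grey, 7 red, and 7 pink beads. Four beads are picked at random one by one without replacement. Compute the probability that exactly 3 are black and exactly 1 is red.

4/253

Unordered draws without replacement: count favorable combinations over C(23,4).
Favorable = C(6,3) · C(3,0) · C(7,1) · C(7,0) = 140; total = C(23,4) = 8855.
P = 140/8855 = 4/253 ≈ 0.0158.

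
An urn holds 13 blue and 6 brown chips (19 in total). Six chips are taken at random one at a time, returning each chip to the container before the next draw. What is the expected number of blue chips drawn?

By linearity of expectation, E[X] = Σ P(draw i is blue); each independent draw has P(blue) = 13/19.
E[X] = 6 · 13/19 = 78/19 ≈ 4.1053.

78/19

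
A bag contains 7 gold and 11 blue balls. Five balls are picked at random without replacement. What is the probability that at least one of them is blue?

407/408

Use the complement: P(at least one blue) = 1 − P(no blue).
P(none) = C(7,5)/C(18,5) = 21/8568.
So P = 1 − 21/8568 = 407/408 ≈ 0.9975.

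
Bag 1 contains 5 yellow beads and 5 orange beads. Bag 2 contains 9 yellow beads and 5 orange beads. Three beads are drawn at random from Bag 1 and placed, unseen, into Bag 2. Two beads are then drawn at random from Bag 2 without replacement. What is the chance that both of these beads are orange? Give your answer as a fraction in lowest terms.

Condition on how many of the transferred beads are orange (from Bag 1: 5 orange of 10; then Bag 2 has 17 total).
  0 orange: C(5,0)C(5,3)/C(10,3) = 1/12; then P = C(5,2)/C(17,2) = 5/68
  1 orange: C(5,1)C(5,2)/C(10,3) = 5/12; then P = C(6,2)/C(17,2) = 15/136
  2 orange: C(5,2)C(5,1)/C(10,3) = 5/12; then P = C(7,2)/C(17,2) = 21/136
  3 orange: C(5,3)C(5,0)/C(10,3) = 1/12; then P = C(8,2)/C(17,2) = 7/34
P(both orange) = 109/816 ≈ 0.1336.

109/816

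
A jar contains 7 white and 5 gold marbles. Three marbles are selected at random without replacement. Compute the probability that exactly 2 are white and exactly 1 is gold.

21/44

Unordered draws without replacement: count favorable combinations over C(12,3).
Favorable = C(7,2) · C(5,1) = 105; total = C(12,3) = 220.
P = 105/220 = 21/44 ≈ 0.4773.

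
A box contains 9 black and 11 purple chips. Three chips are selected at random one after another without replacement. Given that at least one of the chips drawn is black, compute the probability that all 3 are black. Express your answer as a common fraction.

28/325

P(all 3 black) = C(9,3)/C(20,3) = 7/95; P(at least one black) = 1 − C(11,3)/C(20,3) = 65/76.
Since 'all 3 black' ⊆ 'at least one black', P(all 3 | at least one) = 7/95 / 65/76 = 28/325 ≈ 0.0862.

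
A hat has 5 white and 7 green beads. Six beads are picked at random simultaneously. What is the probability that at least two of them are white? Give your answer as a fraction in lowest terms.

Sum the hypergeometric tail for j = 2,…,5 white beads.
Favorable = C(5,2)·C(7,4) + C(5,3)·C(7,3) + C(5,4)·C(7,2) + C(5,5)·C(7,1) = 812; total = C(12,6) = 924.
P = 812/924 = 29/33 ≈ 0.8788.

29/33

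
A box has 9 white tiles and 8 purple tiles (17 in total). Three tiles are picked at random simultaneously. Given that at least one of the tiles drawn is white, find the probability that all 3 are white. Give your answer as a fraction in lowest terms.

7/52

P(all 3 white) = C(9,3)/C(17,3) = 21/170; P(at least one white) = 1 − C(8,3)/C(17,3) = 78/85.
Since 'all 3 white' ⊆ 'at least one white', P(all 3 | at least one) = 21/170 / 78/85 = 7/52 ≈ 0.1346.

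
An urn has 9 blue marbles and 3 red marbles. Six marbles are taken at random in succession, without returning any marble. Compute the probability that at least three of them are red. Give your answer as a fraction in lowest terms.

1/11

Sum the hypergeometric tail for j = 3,…,3 red marbles.
Favorable = C(3,3)·C(9,3) = 84; total = C(12,6) = 924.
P = 84/924 = 1/11 ≈ 0.0909.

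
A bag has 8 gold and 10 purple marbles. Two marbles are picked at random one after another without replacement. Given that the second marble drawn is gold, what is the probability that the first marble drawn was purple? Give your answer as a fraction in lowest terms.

P(first=purple and the second marble drawn is gold) = (10/18)·(8/17) = 40/153.
P(the second marble drawn is gold) = Σ over first color = 28/153 + 40/153 = 4/9.
By Bayes, P(first=purple | the second marble drawn is gold) = 40/153 / 4/9 = 10/17 ≈ 0.5882.

10/17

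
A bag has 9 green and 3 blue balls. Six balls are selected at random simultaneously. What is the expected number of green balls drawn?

9/2

By linearity of expectation, E[X] = Σ P(draw i is green); by symmetry each draw (even without replacement) has P(green) = 9/12.
E[X] = 6 · 9/12 = 9/2 ≈ 4.5000.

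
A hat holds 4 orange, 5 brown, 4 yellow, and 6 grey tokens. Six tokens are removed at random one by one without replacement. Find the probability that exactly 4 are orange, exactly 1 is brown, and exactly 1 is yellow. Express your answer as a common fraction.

5/6783

Unordered draws without replacement: count favorable combinations over C(19,6).
Favorable = C(4,4) · C(5,1) · C(4,1) · C(6,0) = 20; total = C(19,6) = 27132.
P = 20/27132 = 5/6783 ≈ 0.0007.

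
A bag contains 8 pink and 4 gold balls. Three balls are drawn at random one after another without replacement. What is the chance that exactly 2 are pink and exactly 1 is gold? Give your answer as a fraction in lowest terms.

28/55

Unordered draws without replacement: count favorable combinations over C(12,3).
Favorable = C(8,2) · C(4,1) = 112; total = C(12,3) = 220.
P = 112/220 = 28/55 ≈ 0.5091.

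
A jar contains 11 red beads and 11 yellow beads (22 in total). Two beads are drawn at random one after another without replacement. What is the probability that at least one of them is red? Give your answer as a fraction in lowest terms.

Use the complement: P(at least one red) = 1 − P(no red).
P(none) = C(11,2)/C(22,2) = 55/231.
So P = 1 − 55/231 = 16/21 ≈ 0.7619.

16/21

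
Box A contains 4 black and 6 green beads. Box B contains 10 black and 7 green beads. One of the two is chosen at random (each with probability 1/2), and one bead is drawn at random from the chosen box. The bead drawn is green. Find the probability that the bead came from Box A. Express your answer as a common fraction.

51/86

P(green | Box A) = 3/5; P(green | Box B) = 7/17.
P(green) = 1/2·3/5 + 1/2·7/17 = 43/85.
By Bayes' rule, P(Box A | green) = 3/10 / 43/85 = 51/86 ≈ 0.5930.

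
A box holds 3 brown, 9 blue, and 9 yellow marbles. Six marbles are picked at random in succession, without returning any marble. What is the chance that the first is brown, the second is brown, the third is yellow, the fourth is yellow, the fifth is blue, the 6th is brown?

Multiply the conditional probability of each draw in order, without replacement, so each draw removes one from its color and from the total.
P = (3/21) · (2/20) · (9/19) · (8/18) · (9/17) · (1/16) = 9/90440 ≈ 0.0001.

9/90440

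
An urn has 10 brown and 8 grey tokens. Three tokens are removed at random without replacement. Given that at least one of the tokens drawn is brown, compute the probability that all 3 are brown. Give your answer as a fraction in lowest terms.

P(all 3 brown) = C(10,3)/C(18,3) = 5/34; P(at least one brown) = 1 − C(8,3)/C(18,3) = 95/102.
Since 'all 3 brown' ⊆ 'at least one brown', P(all 3 | at least one) = 5/34 / 95/102 = 3/19 ≈ 0.1579.

3/19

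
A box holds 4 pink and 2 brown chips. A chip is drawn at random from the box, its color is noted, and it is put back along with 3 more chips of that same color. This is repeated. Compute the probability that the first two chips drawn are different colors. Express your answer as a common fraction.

8/27

Either brown then pink, or pink then brown; after the first draw the total is 9.
P = (2/6)·(4/9) + (4/6)·(2/9) = 8/27 ≈ 0.2963.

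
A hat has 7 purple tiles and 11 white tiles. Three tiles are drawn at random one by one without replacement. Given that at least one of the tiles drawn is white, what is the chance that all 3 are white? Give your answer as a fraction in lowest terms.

15/71

P(all 3 white) = C(11,3)/C(18,3) = 55/272; P(at least one white) = 1 − C(7,3)/C(18,3) = 781/816.
Since 'all 3 white' ⊆ 'at least one white', P(all 3 | at least one) = 55/272 / 781/816 = 15/71 ≈ 0.2113.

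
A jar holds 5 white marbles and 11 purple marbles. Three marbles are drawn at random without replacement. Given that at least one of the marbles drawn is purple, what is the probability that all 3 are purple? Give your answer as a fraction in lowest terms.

3/10

P(all 3 purple) = C(11,3)/C(16,3) = 33/112; P(at least one purple) = 1 − C(5,3)/C(16,3) = 55/56.
Since 'all 3 purple' ⊆ 'at least one purple', P(all 3 | at least one) = 33/112 / 55/56 = 3/10 ≈ 0.3000.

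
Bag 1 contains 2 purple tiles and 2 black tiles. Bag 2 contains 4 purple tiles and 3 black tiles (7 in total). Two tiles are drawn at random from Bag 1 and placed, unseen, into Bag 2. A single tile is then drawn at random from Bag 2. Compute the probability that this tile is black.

Condition on how many of the transferred tiles are black (from Bag 1: 2 black of 4; then Bag 2 has 9 total).
  0 black: C(2,0)C(2,2)/C(4,2) = 1/6; then P = 3/9
  1 black: C(2,1)C(2,1)/C(4,2) = 2/3; then P = 4/9
  2 black: C(2,2)C(2,0)/C(4,2) = 1/6; then P = 5/9
P(black from Bag 2) = 4/9 ≈ 0.4444.

4/9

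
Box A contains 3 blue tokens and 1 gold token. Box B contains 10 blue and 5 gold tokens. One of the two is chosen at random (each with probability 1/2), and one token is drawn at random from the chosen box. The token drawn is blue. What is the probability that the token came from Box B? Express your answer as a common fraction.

P(blue | Box A) = 3/4; P(blue | Box B) = 2/3.
P(blue) = 1/2·3/4 + 1/2·2/3 = 17/24.
By Bayes' rule, P(Box B | blue) = 1/3 / 17/24 = 8/17 ≈ 0.4706.

8/17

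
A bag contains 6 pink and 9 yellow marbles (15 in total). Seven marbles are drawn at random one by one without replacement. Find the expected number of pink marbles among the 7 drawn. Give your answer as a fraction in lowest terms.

By linearity of expectation, E[X] = Σ P(draw i is pink); by symmetry each draw (even without replacement) has P(pink) = 6/15.
E[X] = 7 · 6/15 = 14/5 ≈ 2.8000.

14/5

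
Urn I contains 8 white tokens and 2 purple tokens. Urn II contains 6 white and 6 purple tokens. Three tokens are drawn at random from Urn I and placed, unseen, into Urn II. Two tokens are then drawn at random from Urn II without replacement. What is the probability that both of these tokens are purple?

8/45

Condition on how many of the transferred tokens are purple (from Urn I: 2 purple of 10; then Urn II has 15 total).
  0 purple: C(2,0)C(8,3)/C(10,3) = 7/15; then P = C(6,2)/C(15,2) = 1/7
  1 purple: C(2,1)C(8,2)/C(10,3) = 7/15; then P = C(7,2)/C(15,2) = 1/5
  2 purple: C(2,2)C(8,1)/C(10,3) = 1/15; then P = C(8,2)/C(15,2) = 4/15
P(both purple) = 8/45 ≈ 0.1778.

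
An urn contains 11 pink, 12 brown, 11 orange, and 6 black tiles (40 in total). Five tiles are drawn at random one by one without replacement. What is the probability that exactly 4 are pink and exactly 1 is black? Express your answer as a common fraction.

55/18278

Unordered draws without replacement: count favorable combinations over C(40,5).
Favorable = C(11,4) · C(12,0) · C(11,0) · C(6,1) = 1980; total = C(40,5) = 658008.
P = 1980/658008 = 55/18278 ≈ 0.0030.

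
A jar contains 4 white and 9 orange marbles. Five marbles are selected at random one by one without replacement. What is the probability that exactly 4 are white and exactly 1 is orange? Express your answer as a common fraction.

1/143

Unordered draws without replacement: count favorable combinations over C(13,5).
Favorable = C(4,4) · C(9,1) = 9; total = C(13,5) = 1287.
P = 9/1287 = 1/143 ≈ 0.0070.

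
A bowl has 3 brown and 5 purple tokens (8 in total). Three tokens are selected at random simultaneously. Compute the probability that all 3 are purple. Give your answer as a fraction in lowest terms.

Unordered draws without replacement: count favorable combinations over C(8,3).
Favorable = C(3,0) · C(5,3) = 10; total = C(8,3) = 56.
P = 10/56 = 5/28 ≈ 0.1786.

5/28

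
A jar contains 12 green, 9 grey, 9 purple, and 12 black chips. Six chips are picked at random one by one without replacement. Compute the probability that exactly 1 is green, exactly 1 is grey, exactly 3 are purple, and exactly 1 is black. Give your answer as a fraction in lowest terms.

Unordered draws without replacement: count favorable combinations over C(42,6).
Favorable = C(12,1) · C(9,1) · C(9,3) · C(12,1) = 108864; total = C(42,6) = 5245786.
P = 108864/5245786 = 7776/374699 ≈ 0.0208.

7776/374699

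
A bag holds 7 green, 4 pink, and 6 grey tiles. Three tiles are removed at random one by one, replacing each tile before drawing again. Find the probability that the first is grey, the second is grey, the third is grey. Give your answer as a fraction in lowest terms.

Multiply the conditional probability of each draw in order, with replacement (the composition resets each draw).
P = (6/17) · (6/17) · (6/17) = 216/4913 ≈ 0.0440.

216/4913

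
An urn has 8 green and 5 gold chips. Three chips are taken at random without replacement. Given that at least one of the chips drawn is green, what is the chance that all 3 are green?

P(all 3 green) = C(8,3)/C(13,3) = 28/143; P(at least one green) = 1 − C(5,3)/C(13,3) = 138/143.
Since 'all 3 green' ⊆ 'at least one green', P(all 3 | at least one) = 28/143 / 138/143 = 14/69 ≈ 0.2029.

14/69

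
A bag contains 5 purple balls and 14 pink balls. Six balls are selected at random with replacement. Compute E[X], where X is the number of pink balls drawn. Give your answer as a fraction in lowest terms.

By linearity of expectation, E[X] = Σ P(draw i is pink); each independent draw has P(pink) = 14/19.
E[X] = 6 · 14/19 = 84/19 ≈ 4.4211.

84/19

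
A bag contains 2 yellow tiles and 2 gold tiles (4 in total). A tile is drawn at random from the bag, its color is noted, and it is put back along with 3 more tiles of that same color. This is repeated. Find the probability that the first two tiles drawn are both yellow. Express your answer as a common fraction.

5/14

After a yellow draw the bag holds 5 yellow out of 7.
P = (2/4)·(5/7) = 5/14 ≈ 0.3571.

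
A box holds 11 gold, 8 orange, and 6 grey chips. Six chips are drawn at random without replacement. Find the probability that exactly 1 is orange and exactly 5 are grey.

Unordered draws without replacement: count favorable combinations over C(25,6).
Favorable = C(11,0) · C(8,1) · C(6,5) = 48; total = C(25,6) = 177100.
P = 48/177100 = 12/44275 ≈ 0.0003.

12/44275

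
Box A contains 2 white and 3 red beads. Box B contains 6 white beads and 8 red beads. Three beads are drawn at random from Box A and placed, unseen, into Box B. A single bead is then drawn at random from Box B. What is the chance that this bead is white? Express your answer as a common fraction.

Condition on how many of the transferred beads are white (from Box A: 2 white of 5; then Box B has 17 total).
  0 white: C(2,0)C(3,3)/C(5,3) = 1/10; then P = 6/17
  1 white: C(2,1)C(3,2)/C(5,3) = 3/5; then P = 7/17
  2 white: C(2,2)C(3,1)/C(5,3) = 3/10; then P = 8/17
P(white from Box B) = 36/85 ≈ 0.4235.

36/85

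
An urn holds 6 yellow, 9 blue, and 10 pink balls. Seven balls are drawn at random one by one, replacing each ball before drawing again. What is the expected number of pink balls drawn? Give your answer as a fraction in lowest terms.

14/5

By linearity of expectation, E[X] = Σ P(draw i is pink); each independent draw has P(pink) = 10/25.
E[X] = 7 · 10/25 = 14/5 ≈ 2.8000.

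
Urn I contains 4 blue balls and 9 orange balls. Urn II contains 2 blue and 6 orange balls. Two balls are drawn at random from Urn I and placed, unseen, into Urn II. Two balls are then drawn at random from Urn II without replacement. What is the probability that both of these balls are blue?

Condition on how many of the transferred balls are blue (from Urn I: 4 blue of 13; then Urn II has 10 total).
  0 blue: C(4,0)C(9,2)/C(13,2) = 6/13; then P = C(2,2)/C(10,2) = 1/45
  1 blue: C(4,1)C(9,1)/C(13,2) = 6/13; then P = C(3,2)/C(10,2) = 1/15
  2 blue: C(4,2)C(9,0)/C(13,2) = 1/13; then P = C(4,2)/C(10,2) = 2/15
P(both blue) = 2/39 ≈ 0.0513.

2/39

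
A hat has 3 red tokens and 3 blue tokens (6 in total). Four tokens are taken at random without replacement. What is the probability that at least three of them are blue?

Sum the hypergeometric tail for j = 3,…,3 blue tokens.
Favorable = C(3,3)·C(3,1) = 3; total = C(6,4) = 15.
P = 3/15 = 1/5 ≈ 0.2000.

1/5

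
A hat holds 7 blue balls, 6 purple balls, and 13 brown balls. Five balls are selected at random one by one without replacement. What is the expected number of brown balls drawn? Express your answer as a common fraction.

5/2

By linearity of expectation, E[X] = Σ P(draw i is brown); by symmetry each draw (even without replacement) has P(brown) = 13/26.
E[X] = 5 · 13/26 = 5/2 ≈ 2.5000.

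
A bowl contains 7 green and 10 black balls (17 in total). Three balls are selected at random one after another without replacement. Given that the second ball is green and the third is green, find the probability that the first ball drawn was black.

P(first=black and the second ball is green and the third is green) = (10/17)·(7/16)·(6/15) = 7/68.
P(E) = Σ over first color = 7/136 + 7/68 = 21/136.
By Bayes, P(first=black | E) = 7/68 / 21/136 = 2/3 ≈ 0.6667.

2/3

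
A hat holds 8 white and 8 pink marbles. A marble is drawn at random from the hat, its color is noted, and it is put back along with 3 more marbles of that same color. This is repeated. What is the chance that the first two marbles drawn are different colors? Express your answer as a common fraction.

Either pink then white, or white then pink; after the first draw the total is 19.
P = (8/16)·(8/19) + (8/16)·(8/19) = 8/19 ≈ 0.4211.

8/19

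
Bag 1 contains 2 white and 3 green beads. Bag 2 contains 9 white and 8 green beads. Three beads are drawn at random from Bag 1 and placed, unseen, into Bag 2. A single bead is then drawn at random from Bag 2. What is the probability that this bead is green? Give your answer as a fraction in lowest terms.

Condition on how many of the transferred beads are green (from Bag 1: 3 green of 5; then Bag 2 has 20 total).
  1 green: C(3,1)C(2,2)/C(5,3) = 3/10; then P = 9/20
  2 green: C(3,2)C(2,1)/C(5,3) = 3/5; then P = 10/20
  3 green: C(3,3)C(2,0)/C(5,3) = 1/10; then P = 11/20
P(green from Bag 2) = 49/100 ≈ 0.4900.

49/100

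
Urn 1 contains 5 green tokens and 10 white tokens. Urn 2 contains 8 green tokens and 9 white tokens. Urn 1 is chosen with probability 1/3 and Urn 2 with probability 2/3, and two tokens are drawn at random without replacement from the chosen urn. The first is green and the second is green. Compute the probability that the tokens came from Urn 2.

P(E | Urn 1) = 2/21; P(E | Urn 2) = 7/34.
P(E) = 1/3·2/21 + 2/3·7/34 = 181/1071.
By Bayes' rule, P(Urn 2 | E) = 7/51 / 181/1071 = 147/181 ≈ 0.8122.

147/181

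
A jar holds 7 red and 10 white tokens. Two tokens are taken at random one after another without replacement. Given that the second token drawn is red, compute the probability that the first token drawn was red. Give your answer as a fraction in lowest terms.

3/8

P(first=red and the second token drawn is red) = (7/17)·(6/16) = 21/136.
P(the second token drawn is red) = Σ over first color = 21/136 + 35/136 = 7/17.
By Bayes, P(first=red | the second token drawn is red) = 21/136 / 7/17 = 3/8 ≈ 0.3750.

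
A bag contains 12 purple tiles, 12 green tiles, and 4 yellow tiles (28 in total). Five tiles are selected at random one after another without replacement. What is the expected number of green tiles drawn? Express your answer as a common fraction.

15/7

By linearity of expectation, E[X] = Σ P(draw i is green); by symmetry each draw (even without replacement) has P(green) = 12/28.
E[X] = 5 · 12/28 = 15/7 ≈ 2.1429.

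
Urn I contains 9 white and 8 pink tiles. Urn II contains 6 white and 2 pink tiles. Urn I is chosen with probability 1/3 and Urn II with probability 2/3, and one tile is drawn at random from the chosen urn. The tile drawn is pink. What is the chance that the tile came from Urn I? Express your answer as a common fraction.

P(pink | Urn I) = 8/17; P(pink | Urn II) = 1/4.
P(pink) = 1/3·8/17 + 2/3·1/4 = 11/34.
By Bayes' rule, P(Urn I | pink) = 8/51 / 11/34 = 16/33 ≈ 0.4848.

16/33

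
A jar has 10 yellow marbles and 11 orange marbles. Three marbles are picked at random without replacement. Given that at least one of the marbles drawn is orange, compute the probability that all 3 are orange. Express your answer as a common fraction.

3/22

P(all 3 orange) = C(11,3)/C(21,3) = 33/266; P(at least one orange) = 1 − C(10,3)/C(21,3) = 121/133.
Since 'all 3 orange' ⊆ 'at least one orange', P(all 3 | at least one) = 33/266 / 121/133 = 3/22 ≈ 0.1364.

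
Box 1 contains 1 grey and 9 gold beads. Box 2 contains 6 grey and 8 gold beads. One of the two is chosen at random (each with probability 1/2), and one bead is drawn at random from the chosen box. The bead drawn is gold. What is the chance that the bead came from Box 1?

P(gold | Box 1) = 9/10; P(gold | Box 2) = 4/7.
P(gold) = 1/2·9/10 + 1/2·4/7 = 103/140.
By Bayes' rule, P(Box 1 | gold) = 9/20 / 103/140 = 63/103 ≈ 0.6117.

63/103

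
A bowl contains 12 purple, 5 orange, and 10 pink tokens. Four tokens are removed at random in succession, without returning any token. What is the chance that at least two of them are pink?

31/65

Sum the hypergeometric tail for j = 2,…,4 pink tokens.
Favorable = C(10,2)·C(17,2) + C(10,3)·C(17,1) + C(10,4)·C(17,0) = 8370; total = C(27,4) = 17550.
P = 8370/17550 = 31/65 ≈ 0.4769.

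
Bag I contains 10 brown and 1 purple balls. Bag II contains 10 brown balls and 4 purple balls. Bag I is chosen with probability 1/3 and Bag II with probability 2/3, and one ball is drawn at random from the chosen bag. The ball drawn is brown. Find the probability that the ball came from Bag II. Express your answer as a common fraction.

P(brown | Bag I) = 10/11; P(brown | Bag II) = 5/7.
P(brown) = 1/3·10/11 + 2/3·5/7 = 60/77.
By Bayes' rule, P(Bag II | brown) = 10/21 / 60/77 = 11/18 ≈ 0.6111.

11/18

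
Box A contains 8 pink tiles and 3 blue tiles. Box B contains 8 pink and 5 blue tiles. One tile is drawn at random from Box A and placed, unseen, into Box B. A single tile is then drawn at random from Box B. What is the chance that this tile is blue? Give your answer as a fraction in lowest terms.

Condition on how many of the transferred tiles are blue (from Box A: 3 blue of 11; then Box B has 14 total).
  0 blue: C(3,0)C(8,1)/C(11,1) = 8/11; then P = 5/14
  1 blue: C(3,1)C(8,0)/C(11,1) = 3/11; then P = 6/14
P(blue from Box B) = 29/77 ≈ 0.3766.

29/77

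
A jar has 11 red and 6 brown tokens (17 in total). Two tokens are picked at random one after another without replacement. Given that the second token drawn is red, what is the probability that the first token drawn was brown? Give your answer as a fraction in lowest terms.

3/8

P(first=brown and the second token drawn is red) = (6/17)·(11/16) = 33/136.
P(the second token drawn is red) = Σ over first color = 55/136 + 33/136 = 11/17.
By Bayes, P(first=brown | the second token drawn is red) = 33/136 / 11/17 = 3/8 ≈ 0.3750.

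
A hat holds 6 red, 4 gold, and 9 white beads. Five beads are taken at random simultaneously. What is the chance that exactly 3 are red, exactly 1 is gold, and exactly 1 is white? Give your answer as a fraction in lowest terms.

Unordered draws without replacement: count favorable combinations over C(19,5).
Favorable = C(6,3) · C(4,1) · C(9,1) = 720; total = C(19,5) = 11628.
P = 720/11628 = 20/323 ≈ 0.0619.

20/323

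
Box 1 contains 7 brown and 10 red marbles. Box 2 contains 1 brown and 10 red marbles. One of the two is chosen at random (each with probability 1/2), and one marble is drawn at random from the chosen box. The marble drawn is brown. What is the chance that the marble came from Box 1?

P(brown | Box 1) = 7/17; P(brown | Box 2) = 1/11.
P(brown) = 1/2·7/17 + 1/2·1/11 = 47/187.
By Bayes' rule, P(Box 1 | brown) = 7/34 / 47/187 = 77/94 ≈ 0.8191.

77/94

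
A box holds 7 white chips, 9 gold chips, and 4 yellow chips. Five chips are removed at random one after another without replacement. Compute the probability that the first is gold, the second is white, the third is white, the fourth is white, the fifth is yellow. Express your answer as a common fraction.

Multiply the conditional probability of each draw in order, without replacement, so each draw removes one from its color and from the total.
P = (9/20) · (7/19) · (6/18) · (5/17) · (4/16) = 21/5168 ≈ 0.0041.

21/5168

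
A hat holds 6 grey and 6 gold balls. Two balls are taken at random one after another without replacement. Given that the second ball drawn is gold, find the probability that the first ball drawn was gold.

5/11

P(first=gold and the second ball drawn is gold) = (6/12)·(5/11) = 5/22.
P(the second ball drawn is gold) = Σ over first color = 3/11 + 5/22 = 1/2.
By Bayes, P(first=gold | the second ball drawn is gold) = 5/22 / 1/2 = 5/11 ≈ 0.4545.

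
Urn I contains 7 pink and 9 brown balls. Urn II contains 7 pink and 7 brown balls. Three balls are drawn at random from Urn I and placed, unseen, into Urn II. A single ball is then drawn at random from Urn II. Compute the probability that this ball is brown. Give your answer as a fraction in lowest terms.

Condition on how many of the transferred balls are brown (from Urn I: 9 brown of 16; then Urn II has 17 total).
  0 brown: C(9,0)C(7,3)/C(16,3) = 1/16; then P = 7/17
  1 brown: C(9,1)C(7,2)/C(16,3) = 27/80; then P = 8/17
  2 brown: C(9,2)C(7,1)/C(16,3) = 9/20; then P = 9/17
  3 brown: C(9,3)C(7,0)/C(16,3) = 3/20; then P = 10/17
P(brown from Urn II) = 139/272 ≈ 0.5110.

139/272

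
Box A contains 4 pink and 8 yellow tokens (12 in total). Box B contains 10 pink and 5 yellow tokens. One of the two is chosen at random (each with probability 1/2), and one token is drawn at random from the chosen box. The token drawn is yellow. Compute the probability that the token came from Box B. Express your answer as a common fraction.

P(yellow | Box A) = 2/3; P(yellow | Box B) = 1/3.
P(yellow) = 1/2·2/3 + 1/2·1/3 = 1/2.
By Bayes' rule, P(Box B | yellow) = 1/6 / 1/2 = 1/3 ≈ 0.3333.

1/3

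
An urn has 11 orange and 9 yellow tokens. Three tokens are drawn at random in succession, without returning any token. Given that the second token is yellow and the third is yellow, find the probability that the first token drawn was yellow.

P(first=yellow and the second token is yellow and the third is yellow) = (9/20)·(8/19)·(7/18) = 7/95.
P(E) = Σ over first color = 11/95 + 7/95 = 18/95.
By Bayes, P(first=yellow | E) = 7/95 / 18/95 = 7/18 ≈ 0.3889.

7/18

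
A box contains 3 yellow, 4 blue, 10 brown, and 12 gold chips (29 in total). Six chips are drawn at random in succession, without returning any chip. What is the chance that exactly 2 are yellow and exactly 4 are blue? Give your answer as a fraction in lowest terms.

Unordered draws without replacement: count favorable combinations over C(29,6).
Favorable = C(3,2) · C(4,4) · C(10,0) · C(12,0) = 3; total = C(29,6) = 475020.
P = 3/475020 = 1/158340 ≈ 0.0000.

1/158340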